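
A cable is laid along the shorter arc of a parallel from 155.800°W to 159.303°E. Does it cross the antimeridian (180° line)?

Naïve |159.303 − -155.800| = 315.103° > 180°, so the shorter arc goes the other way round — across 180°.
Signed shortest Δλ = ((159.303 − -155.800 + 180) mod 360) − 180 = -44.897°.
Going west by 44.897° from -155.800° passes through 180° before reaching +159.303°.

Yes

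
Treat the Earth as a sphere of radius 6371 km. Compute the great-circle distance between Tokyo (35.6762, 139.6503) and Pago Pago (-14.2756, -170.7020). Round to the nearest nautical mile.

Δλ = -170.7020 − 139.6503 = -310.3523°; wrapped into (−180°, 180°]: 49.6477°.
Δφ = -14.2756 − 35.6762 = -49.9518°.
a = sin²(Δφ/2) + cos φ₁ · cos φ₂ · sin²(Δλ/2) = 0.317041.
c = 2·atan2(√a, √(1−a)) = 1.19618 rad → d = 6371·c ≈ 7620.85 km ≈ 4114.93 nmi.

4115 nmi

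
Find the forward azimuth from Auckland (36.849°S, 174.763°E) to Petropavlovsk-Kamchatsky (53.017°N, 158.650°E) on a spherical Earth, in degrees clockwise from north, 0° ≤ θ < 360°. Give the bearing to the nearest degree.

Δλ = 158.650 − 174.763 = -16.113°.
θ = atan2( sin Δλ · cos φ₂ , cos φ₁ · sin φ₂ − sin φ₁ · cos φ₂ · cos Δλ )
  = atan2(-0.16696, 0.98582) = -9.612° → normalised to [0°, 360°): 350.388°.

350°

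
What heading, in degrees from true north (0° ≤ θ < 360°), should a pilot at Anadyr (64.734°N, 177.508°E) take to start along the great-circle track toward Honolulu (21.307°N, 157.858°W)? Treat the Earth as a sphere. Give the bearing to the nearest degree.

148°

Δλ = -157.858 − 177.508 = -335.366°; wrapped into (−180°, 180°]: 24.634°.
θ = atan2( sin Δλ · cos φ₂ , cos φ₁ · sin φ₂ − sin φ₁ · cos φ₂ · cos Δλ )
  = atan2(0.38833, -0.61075) = 147.551° → normalised to [0°, 360°): 147.551°.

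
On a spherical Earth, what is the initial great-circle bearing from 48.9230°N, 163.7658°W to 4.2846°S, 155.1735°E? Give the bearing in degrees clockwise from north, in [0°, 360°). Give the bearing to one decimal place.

Δλ = 155.1735 − -163.7658 = 318.9393°; wrapped into (−180°, 180°]: -41.0607°.
θ = atan2( sin Δλ · cos φ₂ , cos φ₁ · sin φ₂ − sin φ₁ · cos φ₂ · cos Δλ )
  = atan2(-0.65502, -0.61590) = -133.237° → normalised to [0°, 360°): 226.763°.

226.8°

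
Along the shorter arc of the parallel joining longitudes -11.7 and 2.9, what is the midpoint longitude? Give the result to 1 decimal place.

Signed shortest Δλ from -11.7° to +2.9° is +14.6°.
Midpoint longitude = -11.7° + (+14.6°)/2 = -11.7° + 7.3° = -4.4°.

-4.4°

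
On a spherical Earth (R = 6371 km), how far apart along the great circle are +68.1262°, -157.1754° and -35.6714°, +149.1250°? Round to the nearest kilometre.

Δλ = 149.1250 − -157.1754 = 306.3004°; wrapped into (−180°, 180°]: -53.6996°.
Δφ = -35.6714 − 68.1262 = -103.7976°.
a = sin²(Δφ/2) + cos φ₁ · cos φ₂ · sin²(Δλ/2) = 0.680986.
c = 2·atan2(√a, √(1−a)) = 1.94118 rad → d = 6371·c ≈ 12367.26 km.

12367 km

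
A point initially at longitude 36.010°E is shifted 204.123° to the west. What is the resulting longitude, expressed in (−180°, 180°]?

168.113°W

Start at +36.010°; shift −204.123° → -168.113°.
-168.113° already lies in (−180°, 180°].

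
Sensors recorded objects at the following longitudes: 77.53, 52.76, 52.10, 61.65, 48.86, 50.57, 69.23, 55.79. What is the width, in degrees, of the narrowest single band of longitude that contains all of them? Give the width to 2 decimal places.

28.67°

Sort the longitudes: +48.86°, +50.57°, +52.10°, +52.76°, +55.79°, +61.65°, +69.23°, +77.53°.
Eastward gaps between consecutive values (wrapping around): 1.71°, 1.53°, 0.66°, 3.03°, 5.86°, 7.58°, 8.30°, 331.33°.
Largest gap = 331.33° ⇒ minimal covering band is its complement: 360° − 331.33° = 28.67°.
Band runs from +48.86° eastward to +77.53°.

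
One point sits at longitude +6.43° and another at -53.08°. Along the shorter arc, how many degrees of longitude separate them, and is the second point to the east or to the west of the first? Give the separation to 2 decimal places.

Raw difference: -53.08 − 6.43 = -59.51°.
Normalise into (−180°, 180°]: -59.51° stays -59.51°.
Negative ⇒ the second point lies to the west; separation 59.51°.

59.51° west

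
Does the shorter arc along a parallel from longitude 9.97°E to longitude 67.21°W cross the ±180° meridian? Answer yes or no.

Signed shortest Δλ = ((-67.21 − 9.97 + 180) mod 360) − 180 = -77.18°.
Going west by 77.18° from +9.97° reaches -67.21° without touching 180°.

No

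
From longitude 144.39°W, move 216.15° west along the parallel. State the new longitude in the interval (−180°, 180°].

Start at -144.39°; shift −216.15° → -360.54°.
-360.54° lies outside (−180°, 180°]; add 360° → -0.54°.

0.54°W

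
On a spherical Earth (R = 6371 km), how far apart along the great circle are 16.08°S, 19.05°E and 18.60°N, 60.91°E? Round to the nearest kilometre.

Δλ = 60.91 − 19.05 = 41.86°.
Δφ = 18.60 − -16.08 = 34.68°.
a = sin²(Δφ/2) + cos φ₁ · cos φ₂ · sin²(Δλ/2) = 0.205043.
c = 2·atan2(√a, √(1−a)) = 0.93984 rad → d = 6371·c ≈ 5987.74 km.

5988 km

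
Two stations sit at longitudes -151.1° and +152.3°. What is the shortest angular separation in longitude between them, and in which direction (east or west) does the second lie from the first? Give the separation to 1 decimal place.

56.6° west

Raw difference: 152.3 − -151.1 = 303.4°.
Normalise into (−180°, 180°]: 303.4° − 360° = -56.6°.
Negative ⇒ the second point lies to the west; separation 56.6°.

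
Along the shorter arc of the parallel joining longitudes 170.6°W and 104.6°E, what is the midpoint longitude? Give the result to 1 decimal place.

147.0°E

Signed shortest Δλ from -170.6° to +104.6° is -84.8°.
Midpoint longitude = -170.6° + (-84.8°)/2 = -170.6° − 42.4° = -213.0°.
Normalise into (−180°, 180°]: +147.0°.
(The naïve average (-170.6 + +104.6)/2 = -33.0° is on the wrong side of the globe.)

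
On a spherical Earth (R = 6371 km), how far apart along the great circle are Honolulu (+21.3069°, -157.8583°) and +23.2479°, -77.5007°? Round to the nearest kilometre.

8154 km

Δλ = -77.5007 − -157.8583 = 80.3576°.
Δφ = 23.2479 − 21.3069 = 1.9410°.
a = sin²(Δφ/2) + cos φ₁ · cos φ₂ · sin²(Δλ/2) = 0.356599.
c = 2·atan2(√a, √(1−a)) = 1.27991 rad → d = 6371·c ≈ 8154.30 km.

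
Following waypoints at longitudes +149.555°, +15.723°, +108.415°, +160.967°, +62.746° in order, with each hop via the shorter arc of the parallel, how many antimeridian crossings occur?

Leg 1: +149.555° → +15.723°, shortest Δλ = -133.832° (west) — does not cross 180°.
Leg 2: +15.723° → +108.415°, shortest Δλ = 92.692° (east) — does not cross 180°.
Leg 3: +108.415° → +160.967°, shortest Δλ = 52.552° (east) — does not cross 180°.
Leg 4: +160.967° → +62.746°, shortest Δλ = -98.221° (west) — does not cross 180°.
Total crossings: 0.

0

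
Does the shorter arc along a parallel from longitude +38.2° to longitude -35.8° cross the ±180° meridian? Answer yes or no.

No

Signed shortest Δλ = ((-35.8 − 38.2 + 180) mod 360) − 180 = -74.0°.
Going west by 74.0° from +38.2° reaches -35.8° without touching 180°.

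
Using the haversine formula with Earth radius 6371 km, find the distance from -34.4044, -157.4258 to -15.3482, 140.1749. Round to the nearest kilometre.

Δλ = 140.1749 − -157.4258 = 297.6007°; wrapped into (−180°, 180°]: -62.3993°.
Δφ = -15.3482 − -34.4044 = 19.0562°.
a = sin²(Δφ/2) + cos φ₁ · cos φ₂ · sin²(Δλ/2) = 0.240909.
c = 2·atan2(√a, √(1−a)) = 1.02607 rad → d = 6371·c ≈ 6537.11 km.

6537 km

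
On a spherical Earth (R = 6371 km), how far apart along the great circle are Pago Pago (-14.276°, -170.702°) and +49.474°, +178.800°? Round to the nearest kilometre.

7163 km

Δλ = 178.800 − -170.702 = 349.502°; wrapped into (−180°, 180°]: -10.498°.
Δφ = 49.474 − -14.276 = 63.750°.
a = sin²(Δφ/2) + cos φ₁ · cos φ₂ · sin²(Δλ/2) = 0.284126.
c = 2·atan2(√a, √(1−a)) = 1.12437 rad → d = 6371·c ≈ 7163.34 km.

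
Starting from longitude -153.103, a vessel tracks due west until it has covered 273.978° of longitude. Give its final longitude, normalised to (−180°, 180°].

-67.081°

Start at -153.103°; shift −273.978° → -427.081°.
-427.081° lies outside (−180°, 180°]; add 360° → -67.081°.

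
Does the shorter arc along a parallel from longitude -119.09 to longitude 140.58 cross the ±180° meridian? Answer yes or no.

Naïve |140.58 − -119.09| = 259.67° > 180°, so the shorter arc goes the other way round — across 180°.
Signed shortest Δλ = ((140.58 − -119.09 + 180) mod 360) − 180 = -100.33°.
Going west by 100.33° from -119.09° passes through 180° before reaching +140.58°.

Yes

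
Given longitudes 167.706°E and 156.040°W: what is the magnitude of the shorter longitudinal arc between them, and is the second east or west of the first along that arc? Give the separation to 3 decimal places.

Raw difference: -156.040 − 167.706 = -323.746°.
Normalise into (−180°, 180°]: -323.746° + 360° = 36.254°.
Positive ⇒ the second point lies to the east; separation 36.254°.

36.254° east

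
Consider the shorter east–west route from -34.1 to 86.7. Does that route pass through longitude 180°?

No

Signed shortest Δλ = ((86.7 − -34.1 + 180) mod 360) − 180 = 120.8°.
Going east by 120.8° from -34.1° reaches +86.7° without touching 180°.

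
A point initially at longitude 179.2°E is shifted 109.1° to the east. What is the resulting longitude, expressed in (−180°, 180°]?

71.7°W

Start at +179.2°; shift +109.1° → +288.3°.
+288.3° lies outside (−180°, 180°]; subtract 360° → -71.7°.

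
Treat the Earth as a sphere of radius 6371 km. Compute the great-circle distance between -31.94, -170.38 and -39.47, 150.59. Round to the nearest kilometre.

Δλ = 150.59 − -170.38 = 320.97°; wrapped into (−180°, 180°]: -39.03°.
Δφ = -39.47 − -31.94 = -7.53°.
a = sin²(Δφ/2) + cos φ₁ · cos φ₂ · sin²(Δλ/2) = 0.077414.
c = 2·atan2(√a, √(1−a)) = 0.56391 rad → d = 6371·c ≈ 3592.67 km.

3593 km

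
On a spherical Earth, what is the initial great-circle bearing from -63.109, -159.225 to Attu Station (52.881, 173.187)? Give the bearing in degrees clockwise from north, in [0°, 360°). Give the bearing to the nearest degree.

342°

Δλ = 173.187 − -159.225 = 332.412°; wrapped into (−180°, 180°]: -27.588°.
θ = atan2( sin Δλ · cos φ₂ , cos φ₁ · sin φ₂ − sin φ₁ · cos φ₂ · cos Δλ )
  = atan2(-0.27947, 0.83768) = -18.450° → normalised to [0°, 360°): 341.550°.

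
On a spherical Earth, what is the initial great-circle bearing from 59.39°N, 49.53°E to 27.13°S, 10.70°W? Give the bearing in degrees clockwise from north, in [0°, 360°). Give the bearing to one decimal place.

Δλ = -10.70 − 49.53 = -60.23°.
θ = atan2( sin Δλ · cos φ₂ , cos φ₁ · sin φ₂ − sin φ₁ · cos φ₂ · cos Δλ )
  = atan2(-0.77252, -0.61251) = -128.410° → normalised to [0°, 360°): 231.590°.

231.6°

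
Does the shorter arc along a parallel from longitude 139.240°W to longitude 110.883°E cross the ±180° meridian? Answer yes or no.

Naïve |110.883 − -139.240| = 250.123° > 180°, so the shorter arc goes the other way round — across 180°.
Signed shortest Δλ = ((110.883 − -139.240 + 180) mod 360) − 180 = -109.877°.
Going west by 109.877° from -139.240° passes through 180° before reaching +110.883°.

Yes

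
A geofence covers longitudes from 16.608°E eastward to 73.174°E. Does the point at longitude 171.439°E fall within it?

No

Band width going east from +16.608° to +73.174°: ((73.174 − 16.608) mod 360) = 56.566°.
Offset of +171.439° east of the west edge: ((171.439 − 16.608) mod 360) = 154.831°.
154.831° > 56.566° ⇒ outside.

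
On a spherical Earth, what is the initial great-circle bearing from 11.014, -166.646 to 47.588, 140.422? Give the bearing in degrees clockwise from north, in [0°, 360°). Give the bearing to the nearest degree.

320°

Δλ = 140.422 − -166.646 = 307.068°; wrapped into (−180°, 180°]: -52.932°.
θ = atan2( sin Δλ · cos φ₂ , cos φ₁ · sin φ₂ − sin φ₁ · cos φ₂ · cos Δλ )
  = atan2(-0.53816, 0.64705) = -39.751° → normalised to [0°, 360°): 320.249°.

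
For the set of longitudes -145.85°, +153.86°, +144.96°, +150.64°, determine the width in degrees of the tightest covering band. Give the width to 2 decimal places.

Sort the longitudes: -145.85°, +144.96°, +150.64°, +153.86°.
Eastward gaps between consecutive values (wrapping around): 290.81°, 5.68°, 3.22°, 60.29°.
Largest gap = 290.81° ⇒ minimal covering band is its complement: 360° − 290.81° = 69.19°.
Band runs from +144.96° eastward to -145.85°, crossing the antimeridian.

69.19°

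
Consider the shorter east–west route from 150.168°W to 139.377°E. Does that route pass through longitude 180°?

Naïve |139.377 − -150.168| = 289.545° > 180°, so the shorter arc goes the other way round — across 180°.
Signed shortest Δλ = ((139.377 − -150.168 + 180) mod 360) − 180 = -70.455°.
Going west by 70.455° from -150.168° passes through 180° before reaching +139.377°.

Yes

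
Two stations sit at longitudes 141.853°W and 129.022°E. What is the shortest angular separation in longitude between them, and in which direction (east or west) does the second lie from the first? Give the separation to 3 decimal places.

89.125° west

Raw difference: 129.022 − -141.853 = 270.875°.
Normalise into (−180°, 180°]: 270.875° − 360° = -89.125°.
Negative ⇒ the second point lies to the west; separation 89.125°.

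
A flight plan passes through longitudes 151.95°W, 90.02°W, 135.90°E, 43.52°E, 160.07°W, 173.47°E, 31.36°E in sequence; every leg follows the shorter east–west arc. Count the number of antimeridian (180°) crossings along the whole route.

Leg 1: -151.95° → -90.02°, shortest Δλ = 61.93° (east) — does not cross 180°.
Leg 2: -90.02° → +135.90°, shortest Δλ = -134.08° (west) — crosses 180°.
Leg 3: +135.90° → +43.52°, shortest Δλ = -92.38° (west) — does not cross 180°.
Leg 4: +43.52° → -160.07°, shortest Δλ = 156.41° (east) — crosses 180°.
Leg 5: -160.07° → +173.47°, shortest Δλ = -26.46° (west) — crosses 180°.
Leg 6: +173.47° → +31.36°, shortest Δλ = -142.11° (west) — does not cross 180°.
Total crossings: 3.

3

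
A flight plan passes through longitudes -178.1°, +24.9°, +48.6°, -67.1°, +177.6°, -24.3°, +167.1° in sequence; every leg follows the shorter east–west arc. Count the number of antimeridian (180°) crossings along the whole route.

Leg 1: -178.1° → +24.9°, shortest Δλ = -157.0° (west) — crosses 180°.
Leg 2: +24.9° → +48.6°, shortest Δλ = 23.7° (east) — does not cross 180°.
Leg 3: +48.6° → -67.1°, shortest Δλ = -115.7° (west) — does not cross 180°.
Leg 4: -67.1° → +177.6°, shortest Δλ = -115.3° (west) — crosses 180°.
Leg 5: +177.6° → -24.3°, shortest Δλ = 158.1° (east) — crosses 180°.
Leg 6: -24.3° → +167.1°, shortest Δλ = -168.6° (west) — crosses 180°.
Total crossings: 4.

4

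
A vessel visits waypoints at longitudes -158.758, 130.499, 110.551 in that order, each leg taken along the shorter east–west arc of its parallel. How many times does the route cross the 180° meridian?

Leg 1: -158.758° → +130.499°, shortest Δλ = -70.743° (west) — crosses 180°.
Leg 2: +130.499° → +110.551°, shortest Δλ = -19.948° (west) — does not cross 180°.
Total crossings: 1.

1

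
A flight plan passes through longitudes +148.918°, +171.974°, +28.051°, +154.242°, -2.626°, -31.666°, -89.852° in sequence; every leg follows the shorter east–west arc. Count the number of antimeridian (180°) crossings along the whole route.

Leg 1: +148.918° → +171.974°, shortest Δλ = 23.056° (east) — does not cross 180°.
Leg 2: +171.974° → +28.051°, shortest Δλ = -143.923° (west) — does not cross 180°.
Leg 3: +28.051° → +154.242°, shortest Δλ = 126.191° (east) — does not cross 180°.
Leg 4: +154.242° → -2.626°, shortest Δλ = -156.868° (west) — does not cross 180°.
Leg 5: -2.626° → -31.666°, shortest Δλ = -29.04° (west) — does not cross 180°.
Leg 6: -31.666° → -89.852°, shortest Δλ = -58.186° (west) — does not cross 180°.
Total crossings: 0.

0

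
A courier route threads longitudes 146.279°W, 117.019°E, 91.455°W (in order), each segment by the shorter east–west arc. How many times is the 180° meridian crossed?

2

Leg 1: -146.279° → +117.019°, shortest Δλ = -96.702° (west) — crosses 180°.
Leg 2: +117.019° → -91.455°, shortest Δλ = 151.526° (east) — crosses 180°.
Total crossings: 2.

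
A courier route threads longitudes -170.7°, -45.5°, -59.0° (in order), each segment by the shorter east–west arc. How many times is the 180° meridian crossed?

0

Leg 1: -170.7° → -45.5°, shortest Δλ = 125.2° (east) — does not cross 180°.
Leg 2: -45.5° → -59.0°, shortest Δλ = -13.5° (west) — does not cross 180°.
Total crossings: 0.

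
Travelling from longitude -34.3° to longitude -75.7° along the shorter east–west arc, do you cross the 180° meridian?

No

Signed shortest Δλ = ((-75.7 − -34.3 + 180) mod 360) − 180 = -41.4°.
Going west by 41.4° from -34.3° reaches -75.7° without touching 180°.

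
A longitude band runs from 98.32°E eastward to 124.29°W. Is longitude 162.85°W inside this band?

Yes

Band width going east from +98.32° to -124.29°: ((-124.29 − 98.32) mod 360) = 137.39°.
Offset of -162.85° east of the west edge: ((-162.85 − 98.32) mod 360) = 98.83°.
98.83° ≤ 137.39° ⇒ inside.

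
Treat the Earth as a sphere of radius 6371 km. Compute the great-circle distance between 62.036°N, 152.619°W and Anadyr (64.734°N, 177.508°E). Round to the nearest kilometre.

1503 km

Δλ = 177.508 − -152.619 = 330.127°; wrapped into (−180°, 180°]: -29.873°.
Δφ = 64.734 − 62.036 = 2.698°.
a = sin²(Δφ/2) + cos φ₁ · cos φ₂ · sin²(Δλ/2) = 0.013851.
c = 2·atan2(√a, √(1−a)) = 0.23592 rad → d = 6371·c ≈ 1503.07 km.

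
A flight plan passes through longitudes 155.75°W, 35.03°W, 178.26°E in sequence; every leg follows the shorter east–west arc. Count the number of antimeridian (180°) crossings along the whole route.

1

Leg 1: -155.75° → -35.03°, shortest Δλ = 120.72° (east) — does not cross 180°.
Leg 2: -35.03° → +178.26°, shortest Δλ = -146.71° (west) — crosses 180°.
Total crossings: 1.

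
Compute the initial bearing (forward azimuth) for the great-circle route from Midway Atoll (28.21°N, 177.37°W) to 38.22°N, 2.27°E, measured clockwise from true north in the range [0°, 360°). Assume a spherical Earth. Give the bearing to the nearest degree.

0°

Δλ = 2.27 − -177.37 = 179.64°.
θ = atan2( sin Δλ · cos φ₂ , cos φ₁ · sin φ₂ − sin φ₁ · cos φ₂ · cos Δλ )
  = atan2(0.00494, 0.91656) = 0.309° → normalised to [0°, 360°): 0.309°.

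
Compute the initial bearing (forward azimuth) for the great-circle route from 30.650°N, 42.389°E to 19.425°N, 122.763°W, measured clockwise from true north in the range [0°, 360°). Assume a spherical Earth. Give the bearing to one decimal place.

342.2°

Δλ = -122.763 − 42.389 = -165.152°.
θ = atan2( sin Δλ · cos φ₂ , cos φ₁ · sin φ₂ − sin φ₁ · cos φ₂ · cos Δλ )
  = atan2(-0.24167, 0.75083) = -17.842° → normalised to [0°, 360°): 342.158°.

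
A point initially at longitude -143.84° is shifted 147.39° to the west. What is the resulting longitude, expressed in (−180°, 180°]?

+68.77°

Start at -143.84°; shift −147.39° → -291.23°.
-291.23° lies outside (−180°, 180°]; add 360° → +68.77°.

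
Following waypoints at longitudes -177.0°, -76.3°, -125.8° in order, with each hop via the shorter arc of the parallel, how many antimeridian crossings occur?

Leg 1: -177.0° → -76.3°, shortest Δλ = 100.7° (east) — does not cross 180°.
Leg 2: -76.3° → -125.8°, shortest Δλ = -49.5° (west) — does not cross 180°.
Total crossings: 0.

0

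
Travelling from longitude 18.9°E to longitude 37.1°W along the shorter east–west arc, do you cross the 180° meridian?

No

Signed shortest Δλ = ((-37.1 − 18.9 + 180) mod 360) − 180 = -56.0°.
Going west by 56.0° from +18.9° reaches -37.1° without touching 180°.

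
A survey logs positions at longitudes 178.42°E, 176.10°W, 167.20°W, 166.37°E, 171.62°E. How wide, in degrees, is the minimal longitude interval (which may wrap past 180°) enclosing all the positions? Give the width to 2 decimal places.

Sort the longitudes: -176.10°, -167.20°, +166.37°, +171.62°, +178.42°.
Eastward gaps between consecutive values (wrapping around): 8.90°, 333.57°, 5.25°, 6.80°, 5.48°.
Largest gap = 333.57° ⇒ minimal covering band is its complement: 360° − 333.57° = 26.43°.
Band runs from +166.37° eastward to -167.20°, crossing the antimeridian.

26.43°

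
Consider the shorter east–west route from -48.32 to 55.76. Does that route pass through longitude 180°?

No

Signed shortest Δλ = ((55.76 − -48.32 + 180) mod 360) − 180 = 104.08°.
Going east by 104.08° from -48.32° reaches +55.76° without touching 180°.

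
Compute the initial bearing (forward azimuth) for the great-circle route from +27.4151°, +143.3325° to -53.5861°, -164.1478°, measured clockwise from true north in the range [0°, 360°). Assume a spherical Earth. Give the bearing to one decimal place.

151.9°

Δλ = -164.1478 − 143.3325 = -307.4803°; wrapped into (−180°, 180°]: 52.5197°.
θ = atan2( sin Δλ · cos φ₂ , cos φ₁ · sin φ₂ − sin φ₁ · cos φ₂ · cos Δλ )
  = atan2(0.47107, -0.88068) = 151.858° → normalised to [0°, 360°): 151.858°.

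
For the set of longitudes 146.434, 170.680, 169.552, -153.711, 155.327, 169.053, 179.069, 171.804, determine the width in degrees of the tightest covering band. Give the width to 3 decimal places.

Sort the longitudes: -153.711°, +146.434°, +155.327°, +169.053°, +169.552°, +170.680°, +171.804°, +179.069°.
Eastward gaps between consecutive values (wrapping around): 300.145°, 8.893°, 13.726°, 0.499°, 1.128°, 1.124°, 7.265°, 27.220°.
Largest gap = 300.145° ⇒ minimal covering band is its complement: 360° − 300.145° = 59.855°.
Band runs from +146.434° eastward to -153.711°, crossing the antimeridian.

59.855°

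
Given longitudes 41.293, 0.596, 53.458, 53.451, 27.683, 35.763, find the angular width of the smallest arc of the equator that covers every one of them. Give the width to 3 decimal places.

Sort the longitudes: +0.596°, +27.683°, +35.763°, +41.293°, +53.451°, +53.458°.
Eastward gaps between consecutive values (wrapping around): 27.087°, 8.080°, 5.530°, 12.158°, 0.007°, 307.138°.
Largest gap = 307.138° ⇒ minimal covering band is its complement: 360° − 307.138° = 52.862°.
Band runs from +0.596° eastward to +53.458°.

52.862°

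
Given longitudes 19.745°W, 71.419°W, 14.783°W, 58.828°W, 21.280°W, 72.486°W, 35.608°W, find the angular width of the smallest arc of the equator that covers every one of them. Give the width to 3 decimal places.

Sort the longitudes: -72.486°, -71.419°, -58.828°, -35.608°, -21.280°, -19.745°, -14.783°.
Eastward gaps between consecutive values (wrapping around): 1.067°, 12.591°, 23.220°, 14.328°, 1.535°, 4.962°, 302.297°.
Largest gap = 302.297° ⇒ minimal covering band is its complement: 360° − 302.297° = 57.703°.
Band runs from -72.486° eastward to -14.783°.

57.703°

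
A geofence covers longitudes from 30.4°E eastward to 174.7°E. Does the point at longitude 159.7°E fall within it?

Band width going east from +30.4° to +174.7°: ((174.7 − 30.4) mod 360) = 144.3°.
Offset of +159.7° east of the west edge: ((159.7 − 30.4) mod 360) = 129.3°.
129.3° ≤ 144.3° ⇒ inside.

Yes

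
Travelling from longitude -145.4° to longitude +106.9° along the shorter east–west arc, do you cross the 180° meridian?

Naïve |106.9 − -145.4| = 252.3° > 180°, so the shorter arc goes the other way round — across 180°.
Signed shortest Δλ = ((106.9 − -145.4 + 180) mod 360) − 180 = -107.7°.
Going west by 107.7° from -145.4° passes through 180° before reaching +106.9°.

Yes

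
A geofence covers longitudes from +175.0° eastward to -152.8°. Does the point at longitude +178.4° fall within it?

Yes

Band width going east from +175.0° to -152.8°: ((-152.8 − 175.0) mod 360) = 32.2°.
Offset of +178.4° east of the west edge: ((178.4 − 175.0) mod 360) = 3.4°.
3.4° ≤ 32.2° ⇒ inside.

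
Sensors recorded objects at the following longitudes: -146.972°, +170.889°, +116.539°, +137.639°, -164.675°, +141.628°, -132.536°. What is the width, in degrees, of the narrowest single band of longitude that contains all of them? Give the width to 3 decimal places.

Sort the longitudes: -164.675°, -146.972°, -132.536°, +116.539°, +137.639°, +141.628°, +170.889°.
Eastward gaps between consecutive values (wrapping around): 17.703°, 14.436°, 249.075°, 21.100°, 3.989°, 29.261°, 24.436°.
Largest gap = 249.075° ⇒ minimal covering band is its complement: 360° − 249.075° = 110.925°.
Band runs from +116.539° eastward to -132.536°, crossing the antimeridian.

110.925°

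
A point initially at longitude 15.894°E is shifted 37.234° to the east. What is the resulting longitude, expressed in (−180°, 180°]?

Start at +15.894°; shift +37.234° → +53.128°.
+53.128° already lies in (−180°, 180°].

53.128°E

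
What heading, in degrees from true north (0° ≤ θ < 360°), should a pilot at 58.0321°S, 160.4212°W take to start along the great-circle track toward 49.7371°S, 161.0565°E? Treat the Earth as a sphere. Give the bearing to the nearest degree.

Δλ = 161.0565 − -160.4212 = 321.4777°; wrapped into (−180°, 180°]: -38.5223°.
θ = atan2( sin Δλ · cos φ₂ , cos φ₁ · sin φ₂ − sin φ₁ · cos φ₂ · cos Δλ )
  = atan2(-0.40253, 0.02495) = -86.454° → normalised to [0°, 360°): 273.546°.

274°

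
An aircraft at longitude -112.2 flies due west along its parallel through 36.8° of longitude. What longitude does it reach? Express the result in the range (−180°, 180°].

-149.0°

Start at -112.2°; shift −36.8° → -149.0°.
-149.0° already lies in (−180°, 180°].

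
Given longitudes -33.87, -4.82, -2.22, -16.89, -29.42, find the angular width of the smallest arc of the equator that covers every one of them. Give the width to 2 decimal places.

Sort the longitudes: -33.87°, -29.42°, -16.89°, -4.82°, -2.22°.
Eastward gaps between consecutive values (wrapping around): 4.45°, 12.53°, 12.07°, 2.60°, 328.35°.
Largest gap = 328.35° ⇒ minimal covering band is its complement: 360° − 328.35° = 31.65°.
Band runs from -33.87° eastward to -2.22°.

31.65°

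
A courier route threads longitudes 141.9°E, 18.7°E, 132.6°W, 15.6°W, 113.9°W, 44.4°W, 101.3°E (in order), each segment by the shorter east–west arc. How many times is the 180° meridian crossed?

Leg 1: +141.9° → +18.7°, shortest Δλ = -123.2° (west) — does not cross 180°.
Leg 2: +18.7° → -132.6°, shortest Δλ = -151.3° (west) — does not cross 180°.
Leg 3: -132.6° → -15.6°, shortest Δλ = 117.0° (east) — does not cross 180°.
Leg 4: -15.6° → -113.9°, shortest Δλ = -98.3° (west) — does not cross 180°.
Leg 5: -113.9° → -44.4°, shortest Δλ = 69.5° (east) — does not cross 180°.
Leg 6: -44.4° → +101.3°, shortest Δλ = 145.7° (east) — does not cross 180°.
Total crossings: 0.

0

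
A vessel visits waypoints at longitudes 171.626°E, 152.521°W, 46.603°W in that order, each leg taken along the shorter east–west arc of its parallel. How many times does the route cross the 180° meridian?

1

Leg 1: +171.626° → -152.521°, shortest Δλ = 35.853° (east) — crosses 180°.
Leg 2: -152.521° → -46.603°, shortest Δλ = 105.918° (east) — does not cross 180°.
Total crossings: 1.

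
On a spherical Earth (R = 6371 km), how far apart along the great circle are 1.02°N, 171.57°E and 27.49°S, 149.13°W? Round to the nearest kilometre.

Δλ = -149.13 − 171.57 = -320.70°; wrapped into (−180°, 180°]: 39.30°.
Δφ = -27.49 − 1.02 = -28.51°.
a = sin²(Δφ/2) + cos φ₁ · cos φ₂ · sin²(Δλ/2) = 0.160929.
c = 2·atan2(√a, √(1−a)) = 0.82557 rad → d = 6371·c ≈ 5259.68 km.

5260 km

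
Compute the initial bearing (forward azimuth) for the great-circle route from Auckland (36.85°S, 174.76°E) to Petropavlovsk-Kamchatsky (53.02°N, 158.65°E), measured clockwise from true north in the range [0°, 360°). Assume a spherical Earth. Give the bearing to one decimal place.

350.4°

Δλ = 158.65 − 174.76 = -16.11°.
θ = atan2( sin Δλ · cos φ₂ , cos φ₁ · sin φ₂ − sin φ₁ · cos φ₂ · cos Δλ )
  = atan2(-0.16692, 0.98583) = -9.610° → normalised to [0°, 360°): 350.390°.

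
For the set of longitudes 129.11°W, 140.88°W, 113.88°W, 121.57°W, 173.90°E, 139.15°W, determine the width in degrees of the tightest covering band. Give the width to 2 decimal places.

72.22°

Sort the longitudes: -140.88°, -139.15°, -129.11°, -121.57°, -113.88°, +173.90°.
Eastward gaps between consecutive values (wrapping around): 1.73°, 10.04°, 7.54°, 7.69°, 287.78°, 45.22°.
Largest gap = 287.78° ⇒ minimal covering band is its complement: 360° − 287.78° = 72.22°.
Band runs from +173.90° eastward to -113.88°, crossing the antimeridian.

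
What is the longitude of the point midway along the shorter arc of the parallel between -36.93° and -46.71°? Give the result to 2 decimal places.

Signed shortest Δλ from -36.93° to -46.71° is -9.78°.
Midpoint longitude = -36.93° + (-9.78°)/2 = -36.93° − 4.89° = -41.82°.

-41.82°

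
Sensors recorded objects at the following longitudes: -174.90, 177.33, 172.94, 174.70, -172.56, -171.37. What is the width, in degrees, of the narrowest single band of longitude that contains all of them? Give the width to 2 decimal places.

15.69°

Sort the longitudes: -174.90°, -172.56°, -171.37°, +172.94°, +174.70°, +177.33°.
Eastward gaps between consecutive values (wrapping around): 2.34°, 1.19°, 344.31°, 1.76°, 2.63°, 7.77°.
Largest gap = 344.31° ⇒ minimal covering band is its complement: 360° − 344.31° = 15.69°.
Band runs from +172.94° eastward to -171.37°, crossing the antimeridian.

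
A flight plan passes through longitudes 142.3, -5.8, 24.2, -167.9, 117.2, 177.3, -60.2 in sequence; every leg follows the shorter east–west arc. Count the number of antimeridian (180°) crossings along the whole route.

Leg 1: +142.3° → -5.8°, shortest Δλ = -148.1° (west) — does not cross 180°.
Leg 2: -5.8° → +24.2°, shortest Δλ = 30.0° (east) — does not cross 180°.
Leg 3: +24.2° → -167.9°, shortest Δλ = 167.9° (east) — crosses 180°.
Leg 4: -167.9° → +117.2°, shortest Δλ = -74.9° (west) — crosses 180°.
Leg 5: +117.2° → +177.3°, shortest Δλ = 60.1° (east) — does not cross 180°.
Leg 6: +177.3° → -60.2°, shortest Δλ = 122.5° (east) — crosses 180°.
Total crossings: 3.

3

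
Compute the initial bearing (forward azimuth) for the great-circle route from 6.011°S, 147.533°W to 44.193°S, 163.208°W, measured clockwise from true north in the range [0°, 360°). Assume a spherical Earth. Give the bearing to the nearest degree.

Δλ = -163.208 − -147.533 = -15.675°.
θ = atan2( sin Δλ · cos φ₂ , cos φ₁ · sin φ₂ − sin φ₁ · cos φ₂ · cos Δλ )
  = atan2(-0.19372, -0.62095) = -162.674° → normalised to [0°, 360°): 197.326°.

197°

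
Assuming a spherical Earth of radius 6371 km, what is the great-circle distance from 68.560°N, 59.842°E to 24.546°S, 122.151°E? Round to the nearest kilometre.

11500 km

Δλ = 122.151 − 59.842 = 62.309°.
Δφ = -24.546 − 68.560 = -93.106°.
a = sin²(Δφ/2) + cos φ₁ · cos φ₂ · sin²(Δλ/2) = 0.616083.
c = 2·atan2(√a, √(1−a)) = 1.80510 rad → d = 6371·c ≈ 11500.29 km.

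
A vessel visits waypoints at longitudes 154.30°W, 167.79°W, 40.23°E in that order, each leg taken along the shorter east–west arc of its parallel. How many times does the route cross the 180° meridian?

Leg 1: -154.30° → -167.79°, shortest Δλ = -13.49° (west) — does not cross 180°.
Leg 2: -167.79° → +40.23°, shortest Δλ = -151.98° (west) — crosses 180°.
Total crossings: 1.

1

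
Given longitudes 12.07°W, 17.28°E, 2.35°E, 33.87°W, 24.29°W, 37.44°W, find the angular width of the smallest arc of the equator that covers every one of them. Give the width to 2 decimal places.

Sort the longitudes: -37.44°, -33.87°, -24.29°, -12.07°, +2.35°, +17.28°.
Eastward gaps between consecutive values (wrapping around): 3.57°, 9.58°, 12.22°, 14.42°, 14.93°, 305.28°.
Largest gap = 305.28° ⇒ minimal covering band is its complement: 360° − 305.28° = 54.72°.
Band runs from -37.44° eastward to +17.28°.

54.72°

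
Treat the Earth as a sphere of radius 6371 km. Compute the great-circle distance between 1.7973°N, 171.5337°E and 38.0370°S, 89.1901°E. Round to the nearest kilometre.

9462 km

Δλ = 89.1901 − 171.5337 = -82.3436°.
Δφ = -38.0370 − 1.7973 = -39.8343°.
a = sin²(Δφ/2) + cos φ₁ · cos φ₂ · sin²(Δλ/2) = 0.457221.
c = 2·atan2(√a, √(1−a)) = 1.48513 rad → d = 6371·c ≈ 9461.78 km.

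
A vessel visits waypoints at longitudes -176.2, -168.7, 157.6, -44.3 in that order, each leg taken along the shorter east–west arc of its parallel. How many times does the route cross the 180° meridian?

Leg 1: -176.2° → -168.7°, shortest Δλ = 7.5° (east) — does not cross 180°.
Leg 2: -168.7° → +157.6°, shortest Δλ = -33.7° (west) — crosses 180°.
Leg 3: +157.6° → -44.3°, shortest Δλ = 158.1° (east) — crosses 180°.
Total crossings: 2.

2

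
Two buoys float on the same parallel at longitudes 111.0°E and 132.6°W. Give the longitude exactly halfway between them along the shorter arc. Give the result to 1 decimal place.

169.2°E

Signed shortest Δλ from +111.0° to -132.6° is +116.4°.
Midpoint longitude = +111.0° + (+116.4°)/2 = +111.0° + 58.2° = +169.2°.
(The naïve average (+111.0 + -132.6)/2 = -10.8° is on the wrong side of the globe.)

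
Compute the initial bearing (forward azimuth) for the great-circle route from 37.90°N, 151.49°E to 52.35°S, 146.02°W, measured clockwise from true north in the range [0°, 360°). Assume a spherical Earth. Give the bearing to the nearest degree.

146°

Δλ = -146.02 − 151.49 = -297.51°; wrapped into (−180°, 180°]: 62.49°.
θ = atan2( sin Δλ · cos φ₂ , cos φ₁ · sin φ₂ − sin φ₁ · cos φ₂ · cos Δλ )
  = atan2(0.54177, -0.79808) = 145.830° → normalised to [0°, 360°): 145.830°.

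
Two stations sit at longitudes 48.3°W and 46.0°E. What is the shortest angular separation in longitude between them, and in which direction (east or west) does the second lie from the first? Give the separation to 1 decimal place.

Raw difference: 46.0 − -48.3 = 94.3°.
Normalise into (−180°, 180°]: 94.3° stays 94.3°.
Positive ⇒ the second point lies to the east; separation 94.3°.

94.3° east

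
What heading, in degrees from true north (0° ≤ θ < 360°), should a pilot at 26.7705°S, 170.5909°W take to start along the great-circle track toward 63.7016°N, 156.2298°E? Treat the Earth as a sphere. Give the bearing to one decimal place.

345.9°

Δλ = 156.2298 − -170.5909 = 326.8207°; wrapped into (−180°, 180°]: -33.1793°.
θ = atan2( sin Δλ · cos φ₂ , cos φ₁ · sin φ₂ − sin φ₁ · cos φ₂ · cos Δλ )
  = atan2(-0.24246, 0.96743) = -14.070° → normalised to [0°, 360°): 345.930°.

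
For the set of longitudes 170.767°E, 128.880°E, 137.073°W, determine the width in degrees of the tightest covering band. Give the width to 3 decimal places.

94.047°

Sort the longitudes: -137.073°, +128.880°, +170.767°.
Eastward gaps between consecutive values (wrapping around): 265.953°, 41.887°, 52.160°.
Largest gap = 265.953° ⇒ minimal covering band is its complement: 360° − 265.953° = 94.047°.
Band runs from +128.880° eastward to -137.073°, crossing the antimeridian.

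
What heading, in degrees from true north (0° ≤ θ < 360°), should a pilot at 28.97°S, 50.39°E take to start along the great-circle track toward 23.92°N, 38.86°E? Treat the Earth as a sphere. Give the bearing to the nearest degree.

Δλ = 38.86 − 50.39 = -11.53°.
θ = atan2( sin Δλ · cos φ₂ , cos φ₁ · sin φ₂ − sin φ₁ · cos φ₂ · cos Δλ )
  = atan2(-0.18271, 0.78854) = -13.046° → normalised to [0°, 360°): 346.954°.

347°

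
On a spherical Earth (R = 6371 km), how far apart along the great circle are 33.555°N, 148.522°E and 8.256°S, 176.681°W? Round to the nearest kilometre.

5925 km

Δλ = -176.681 − 148.522 = -325.203°; wrapped into (−180°, 180°]: 34.797°.
Δφ = -8.256 − 33.555 = -41.811°.
a = sin²(Δφ/2) + cos φ₁ · cos φ₂ · sin²(Δλ/2) = 0.201064.
c = 2·atan2(√a, √(1−a)) = 0.92995 rad → d = 6371·c ≈ 5924.74 km.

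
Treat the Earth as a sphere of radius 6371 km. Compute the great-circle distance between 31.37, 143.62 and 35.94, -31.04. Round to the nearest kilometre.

Δλ = -31.04 − 143.62 = -174.66°.
Δφ = 35.94 − 31.37 = 4.57°.
a = sin²(Δφ/2) + cos φ₁ · cos φ₂ · sin²(Δλ/2) = 0.691372.
c = 2·atan2(√a, √(1−a)) = 1.96356 rad → d = 6371·c ≈ 12509.85 km.

12510 km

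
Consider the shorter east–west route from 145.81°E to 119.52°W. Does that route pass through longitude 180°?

Naïve |-119.52 − 145.81| = 265.33° > 180°, so the shorter arc goes the other way round — across 180°.
Signed shortest Δλ = ((-119.52 − 145.81 + 180) mod 360) − 180 = 94.67°.
Going east by 94.67° from +145.81° passes through 180° before reaching -119.52°.

Yes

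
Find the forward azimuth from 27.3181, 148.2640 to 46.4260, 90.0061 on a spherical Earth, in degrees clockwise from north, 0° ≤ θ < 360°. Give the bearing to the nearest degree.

309°

Δλ = 90.0061 − 148.2640 = -58.2579°.
θ = atan2( sin Δλ · cos φ₂ , cos φ₁ · sin φ₂ − sin φ₁ · cos φ₂ · cos Δλ )
  = atan2(-0.58619, 0.47726) = -50.848° → normalised to [0°, 360°): 309.152°.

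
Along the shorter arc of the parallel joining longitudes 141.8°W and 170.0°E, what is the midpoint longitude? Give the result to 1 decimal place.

Signed shortest Δλ from -141.8° to +170.0° is -48.2°.
Midpoint longitude = -141.8° + (-48.2°)/2 = -141.8° − 24.1° = -165.9°.
(The naïve average (-141.8 + +170.0)/2 = 14.1° is on the wrong side of the globe.)

165.9°W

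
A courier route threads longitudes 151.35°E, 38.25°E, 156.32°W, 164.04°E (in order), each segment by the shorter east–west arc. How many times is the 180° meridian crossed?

Leg 1: +151.35° → +38.25°, shortest Δλ = -113.1° (west) — does not cross 180°.
Leg 2: +38.25° → -156.32°, shortest Δλ = 165.43° (east) — crosses 180°.
Leg 3: -156.32° → +164.04°, shortest Δλ = -39.64° (west) — crosses 180°.
Total crossings: 2.

2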